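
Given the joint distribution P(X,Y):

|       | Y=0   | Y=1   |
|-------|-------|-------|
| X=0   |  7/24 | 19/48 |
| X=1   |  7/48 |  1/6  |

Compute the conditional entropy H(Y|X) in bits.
0.9876 bits

H(Y|X) = H(X,Y) - H(X)

H(X,Y) = -Σ_{x,y} P(x,y) log₂ P(x,y). Per-cell terms -P(x,y)·log₂P(x,y):
  X=0: 0.5185, 0.5292
  X=1: 0.4051, 0.4308
Sum of the 4 terms: H(X,Y) = 1.8836 bits

Marginal of X (row sums):
  P(X=0) = 7/24 + 19/48 = 11/16
  P(X=1) = 7/48 + 1/6 = 5/16
H(X) = -[(11/16)·log₂(11/16) + (5/16)·log₂(5/16)]
  = 0.3716 + 0.5244 = 0.8960 bits

H(Y|X) = H(X,Y) - H(X) = 1.8836 - 0.8960 = 0.9876 bits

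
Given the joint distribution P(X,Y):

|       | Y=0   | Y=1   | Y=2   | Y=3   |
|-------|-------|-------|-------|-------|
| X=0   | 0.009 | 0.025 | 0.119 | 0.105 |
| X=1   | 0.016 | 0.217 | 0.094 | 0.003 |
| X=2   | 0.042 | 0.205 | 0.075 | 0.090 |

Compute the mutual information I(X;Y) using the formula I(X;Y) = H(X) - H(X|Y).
0.2452 bits

I(X;Y) = H(X) - H(X|Y)

Marginal of X (row sums):
  P(X=0) = 0.009 + 0.025 + 0.119 + 0.105 = 0.258
  P(X=1) = 0.016 + 0.217 + 0.094 + 0.003 = 0.330
  P(X=2) = 0.042 + 0.205 + 0.075 + 0.090 = 0.412
H(X) = -[0.258·log₂(0.258) + 0.330·log₂(0.330) + 0.412·log₂(0.412)]
  = 0.50428 + 0.52782 + 0.52706 = 1.55916 bits

Marginal of Y (column sums):
  P(Y=0) = 0.009 + 0.016 + 0.042 = 0.067
  P(Y=1) = 0.025 + 0.217 + 0.205 = 0.447
  P(Y=2) = 0.119 + 0.094 + 0.075 = 0.288
  P(Y=3) = 0.105 + 0.003 + 0.090 = 0.198
H(X|Y) = Σ_y P(y)·H(X|Y=y):
  Y=0: P(Y=0) = 0.067, P(X|Y=0) = (9/67, 16/67, 42/67) → H(X|Y=0) = 1.30480
  Y=1: P(Y=1) = 0.447, P(X|Y=1) = (25/447, 217/447, 205/447) → H(X|Y=1) = 1.25459
  Y=2: P(Y=2) = 0.288, P(X|Y=2) = (119/288, 47/144, 25/96) → H(X|Y=2) = 1.55959
  Y=3: P(Y=3) = 0.198, P(X|Y=3) = (35/66, 1/66, 5/11) → H(X|Y=3) = 1.09391
H(X|Y) = 0.067·1.30480 + 0.447·1.25459 + 0.288·1.55959 + 0.198·1.09391 = 1.31398 bits

I(X;Y) = H(X) - H(X|Y) = 1.55916 - 1.31398 = 0.2452 bits

Cross-check via I(X;Y) = H(X) + H(Y) - H(X,Y): computing H(Y) from the column sums and H(X,Y) from the 12 cells in the same way gives H(Y) = 1.76036 bits and H(X,Y) = 3.07434 bits, so
I(X;Y) = 1.55916 + 1.76036 - 3.07434 = 0.2452 bits ✓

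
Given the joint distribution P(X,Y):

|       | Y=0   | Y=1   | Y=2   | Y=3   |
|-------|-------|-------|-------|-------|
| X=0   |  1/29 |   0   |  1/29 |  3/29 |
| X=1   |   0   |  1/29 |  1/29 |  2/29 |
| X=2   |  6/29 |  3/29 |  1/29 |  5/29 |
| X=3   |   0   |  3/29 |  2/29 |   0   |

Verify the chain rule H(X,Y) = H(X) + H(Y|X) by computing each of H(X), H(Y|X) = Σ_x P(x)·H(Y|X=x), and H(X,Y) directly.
H(X) = 1.7606 bits, H(Y|X) = 1.5324 bits, H(X,Y) = 3.2930 bits

Marginal of X (row sums):
  P(X=0) = 1/29 + 0 + 1/29 + 3/29 = 5/29
  P(X=1) = 0 + 1/29 + 1/29 + 2/29 = 4/29
  P(X=2) = 6/29 + 3/29 + 1/29 + 5/29 = 15/29
  P(X=3) = 0 + 3/29 + 2/29 + 0 = 5/29
H(X) = -[(5/29)·log₂(5/29) + (4/29)·log₂(4/29) + (15/29)·log₂(15/29) + (5/29)·log₂(5/29)]
  = 0.43725 + 0.39420 + 0.49194 + 0.43725 = 1.7606 bits

H(Y|X) = Σ_x P(x)·H(Y|X=x):
  X=0: P(X=0) = 5/29, P(Y|X=0) = (1/5, 0, 1/5, 3/5) → H(Y|X=0) = 1.37095
  X=1: P(X=1) = 4/29, P(Y|X=1) = (0, 1/4, 1/4, 1/2) → H(Y|X=1) = 1.50000
  X=2: P(X=2) = 15/29, P(Y|X=2) = (2/5, 1/5, 1/15, 1/3) → H(Y|X=2) = 1.78194
  X=3: P(X=3) = 5/29, P(Y|X=3) = (0, 3/5, 2/5, 0) → H(Y|X=3) = 0.97095
H(Y|X) = (5/29)·1.37095 + (4/29)·1.50000 + (15/29)·1.78194 + (5/29)·0.97095 = 1.5324 bits

H(X,Y) = -Σ_{x,y} P(x,y) log₂ P(x,y). Per-cell terms -P(x,y)·log₂P(x,y):
  X=0: 0.16752, 0.00000, 0.16752, 0.33859
  X=1: 0.00000, 0.16752, 0.16752, 0.26607
  X=2: 0.47028, 0.33859, 0.16752, 0.43725
  X=3: 0.00000, 0.33859, 0.26607, 0.00000
  (cells with P = 0 contribute 0)
Sum of the 16 terms: H(X,Y) = 3.2930 bits

Chain rule check:
  H(X) + H(Y|X) = 1.7606 + 1.5324 = 3.2930 bits
  H(X,Y) = 3.2930 bits
✓ Chain rule verified.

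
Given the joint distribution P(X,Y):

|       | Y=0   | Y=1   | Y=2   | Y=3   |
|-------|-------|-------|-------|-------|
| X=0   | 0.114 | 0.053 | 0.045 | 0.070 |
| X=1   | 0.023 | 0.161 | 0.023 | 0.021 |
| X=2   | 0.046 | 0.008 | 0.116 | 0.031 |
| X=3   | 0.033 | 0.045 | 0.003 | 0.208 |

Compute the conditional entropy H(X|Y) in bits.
1.5129 bits

H(X|Y) = H(X,Y) - H(Y)

H(X,Y) = -Σ_{x,y} P(x,y) log₂ P(x,y). Per-cell terms -P(x,y)·log₂P(x,y):
  X=0: 0.357150, 0.224607, 0.201327, 0.268555
  X=1: 0.125171, 0.424214, 0.125171, 0.117043
  X=2: 0.204342, 0.055726, 0.360505, 0.155359
  X=3: 0.162406, 0.201327, 0.025142, 0.471192
Sum of the 16 terms: H(X,Y) = 3.47924 bits

Marginal of Y (column sums):
  P(Y=0) = 0.114 + 0.023 + 0.046 + 0.033 = 0.216
  P(Y=1) = 0.053 + 0.161 + 0.008 + 0.045 = 0.267
  P(Y=2) = 0.045 + 0.023 + 0.116 + 0.003 = 0.187
  P(Y=3) = 0.070 + 0.021 + 0.031 + 0.208 = 0.330
H(Y) = -[0.216·log₂(0.216) + 0.267·log₂(0.267) + 0.187·log₂(0.187) + 0.330·log₂(0.330)]
  = 0.477554 + 0.508659 + 0.452332 + 0.527822 = 1.96637 bits

H(X|Y) = H(X,Y) - H(Y) = 3.47924 - 1.96637 = 1.5129 bits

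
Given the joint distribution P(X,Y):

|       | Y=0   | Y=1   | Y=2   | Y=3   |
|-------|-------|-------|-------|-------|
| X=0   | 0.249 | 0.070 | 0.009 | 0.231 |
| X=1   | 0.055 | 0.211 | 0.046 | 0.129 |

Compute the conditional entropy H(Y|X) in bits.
1.6168 bits

H(Y|X) = H(X,Y) - H(X)

H(X,Y) = -Σ_{x,y} P(x,y) log₂ P(x,y). Per-cell terms -P(x,y)·log₂P(x,y):
  X=0: 0.499440, 0.268555, 0.061163, 0.488342
  X=1: 0.230143, 0.473629, 0.204342, 0.381138
Sum of the 8 terms: H(X,Y) = 2.60675 bits

Marginal of X (row sums):
  P(X=0) = 0.249 + 0.070 + 0.009 + 0.231 = 0.559
  P(X=1) = 0.055 + 0.211 + 0.046 + 0.129 = 0.441
H(X) = -[0.559·log₂(0.559) + 0.441·log₂(0.441)]
  = 0.469046 + 0.520887 = 0.98993 bits

H(Y|X) = H(X,Y) - H(X) = 2.60675 - 0.98993 = 1.6168 bits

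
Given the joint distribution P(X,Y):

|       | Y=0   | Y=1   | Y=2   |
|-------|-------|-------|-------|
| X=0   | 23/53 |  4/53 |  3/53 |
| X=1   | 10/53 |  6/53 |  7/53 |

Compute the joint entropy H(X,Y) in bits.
2.2340 bits

H(X,Y) = -Σ_{x,y} P(x,y) log₂ P(x,y). Per-cell terms -P(x,y)·log₂P(x,y):
  X=0: 0.5226, 0.2814, 0.2345
  X=1: 0.4540, 0.3558, 0.3857
Sum of the 6 terms: H(X,Y) = 2.2340 bits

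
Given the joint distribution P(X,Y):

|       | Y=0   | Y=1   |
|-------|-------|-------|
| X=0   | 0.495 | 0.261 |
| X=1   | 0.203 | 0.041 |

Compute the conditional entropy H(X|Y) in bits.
0.7802 bits

H(X|Y) = H(X,Y) - H(Y)

H(X,Y) = -Σ_{x,y} P(x,y) log₂ P(x,y). Per-cell terms -P(x,y)·log₂P(x,y):
  X=0: 0.50218, 0.50579
  X=1: 0.46699, 0.18894
Sum of the 4 terms: H(X,Y) = 1.6639 bits

Marginal of Y (column sums):
  P(Y=0) = 0.495 + 0.203 = 0.698
  P(Y=1) = 0.261 + 0.041 = 0.302
H(Y) = -[0.698·log₂(0.698) + 0.302·log₂(0.302)]
  = 0.36205 + 0.52167 = 0.8837 bits

H(X|Y) = H(X,Y) - H(Y) = 1.6639 - 0.8837 = 0.7802 bits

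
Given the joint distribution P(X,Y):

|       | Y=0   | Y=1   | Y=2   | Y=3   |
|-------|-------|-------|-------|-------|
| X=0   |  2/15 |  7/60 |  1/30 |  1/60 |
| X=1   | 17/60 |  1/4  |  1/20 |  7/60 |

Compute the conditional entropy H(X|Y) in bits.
0.8611 bits

H(X|Y) = H(X,Y) - H(Y)

H(X,Y) = -Σ_{x,y} P(x,y) log₂ P(x,y). Per-cell terms -P(x,y)·log₂P(x,y):
  X=0: 0.3876, 0.3616, 0.1636, 0.0984
  X=1: 0.5155, 0.5000, 0.2161, 0.3616
Sum of the 8 terms: H(X,Y) = 2.6044 bits

Marginal of Y (column sums):
  P(Y=0) = 2/15 + 17/60 = 5/12
  P(Y=1) = 7/60 + 1/4 = 11/30
  P(Y=2) = 1/30 + 1/20 = 1/12
  P(Y=3) = 1/60 + 7/60 = 2/15
H(Y) = -[(5/12)·log₂(5/12) + (11/30)·log₂(11/30) + (1/12)·log₂(1/12) + (2/15)·log₂(2/15)]
  = 0.5263 + 0.5307 + 0.2987 + 0.3876 = 1.7433 bits

H(X|Y) = H(X,Y) - H(Y) = 2.6044 - 1.7433 = 0.8611 bits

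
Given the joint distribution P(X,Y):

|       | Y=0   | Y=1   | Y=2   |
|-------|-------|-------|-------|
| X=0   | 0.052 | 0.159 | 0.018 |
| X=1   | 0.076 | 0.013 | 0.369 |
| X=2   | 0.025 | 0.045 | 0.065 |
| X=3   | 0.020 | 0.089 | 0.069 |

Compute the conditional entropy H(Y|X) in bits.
1.0868 bits

H(Y|X) = H(X,Y) - H(X)

H(X,Y) = -Σ_{x,y} P(x,y) log₂ P(x,y). Per-cell terms -P(x,y)·log₂P(x,y):
  X=0: 0.22180, 0.42181, 0.10433
  X=1: 0.28256, 0.08145, 0.53074
  X=2: 0.13305, 0.20133, 0.25632
  X=3: 0.11288, 0.31061, 0.26615
Sum of the 12 terms: H(X,Y) = 2.9230 bits

Marginal of X (row sums):
  P(X=0) = 0.052 + 0.159 + 0.018 = 0.229
  P(X=1) = 0.076 + 0.013 + 0.369 = 0.458
  P(X=2) = 0.025 + 0.045 + 0.065 = 0.135
  P(X=3) = 0.020 + 0.089 + 0.069 = 0.178
H(X) = -[0.229·log₂(0.229) + 0.458·log₂(0.458) + 0.135·log₂(0.135) + 0.178·log₂(0.178)]
  = 0.48699 + 0.51597 + 0.39001 + 0.44323 = 1.8362 bits

H(Y|X) = H(X,Y) - H(X) = 2.9230 - 1.8362 = 1.0868 bits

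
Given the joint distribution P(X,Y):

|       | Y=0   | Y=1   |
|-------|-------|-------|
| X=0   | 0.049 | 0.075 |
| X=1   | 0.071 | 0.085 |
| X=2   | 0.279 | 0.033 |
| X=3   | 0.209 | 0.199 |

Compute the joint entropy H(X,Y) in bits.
2.6785 bits

H(X,Y) = -Σ_{x,y} P(x,y) log₂ P(x,y). Per-cell terms -P(x,y)·log₂P(x,y):
  X=0: 0.213203, 0.280272
  X=1: 0.270939, 0.302293
  X=2: 0.513824, 0.162406
  X=3: 0.472011, 0.463503
Sum of the 8 terms: H(X,Y) = 2.6785 bits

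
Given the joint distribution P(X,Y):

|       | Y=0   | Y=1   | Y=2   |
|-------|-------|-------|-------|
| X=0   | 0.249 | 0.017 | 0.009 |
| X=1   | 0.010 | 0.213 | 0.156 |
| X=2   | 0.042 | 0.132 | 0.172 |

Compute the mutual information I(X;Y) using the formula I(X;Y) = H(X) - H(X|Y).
0.5185 bits

I(X;Y) = H(X) - H(X|Y)

Marginal of X (row sums):
  P(X=0) = 0.249 + 0.017 + 0.009 = 0.275
  P(X=1) = 0.010 + 0.213 + 0.156 = 0.379
  P(X=2) = 0.042 + 0.132 + 0.172 = 0.346
H(X) = -[0.275·log₂(0.275) + 0.379·log₂(0.379) + 0.346·log₂(0.346)]
  = 0.5121865 + 0.5304978 + 0.5297800 = 1.572464 bits

Marginal of Y (column sums):
  P(Y=0) = 0.249 + 0.010 + 0.042 = 0.301
  P(Y=1) = 0.017 + 0.213 + 0.132 = 0.362
  P(Y=2) = 0.009 + 0.156 + 0.172 = 0.337
H(X|Y) = Σ_y P(y)·H(X|Y=y):
  Y=0: P(Y=0) = 0.301, P(X|Y=0) = (249/301, 10/301, 6/43) → H(X|Y=0) = 0.7859881
  Y=1: P(Y=1) = 0.362, P(X|Y=1) = (17/362, 213/362, 66/181) → H(X|Y=1) = 1.1881331
  Y=2: P(Y=2) = 0.337, P(X|Y=2) = (9/337, 156/337, 172/337) → H(X|Y=2) = 1.1492172
H(X|Y) = 0.301·0.7859881 + 0.362·1.1881331 + 0.337·1.1492172 = 1.053973 bits

I(X;Y) = H(X) - H(X|Y) = 1.572464 - 1.053973 = 0.5185 bits

Cross-check via I(X;Y) = H(X) + H(Y) - H(X,Y): computing H(Y) from the column sums and H(X,Y) from the 9 cells in the same way gives H(Y) = 1.580865 bits and H(X,Y) = 2.634838 bits, so
I(X;Y) = 1.572464 + 1.580865 - 2.634838 = 0.5185 bits ✓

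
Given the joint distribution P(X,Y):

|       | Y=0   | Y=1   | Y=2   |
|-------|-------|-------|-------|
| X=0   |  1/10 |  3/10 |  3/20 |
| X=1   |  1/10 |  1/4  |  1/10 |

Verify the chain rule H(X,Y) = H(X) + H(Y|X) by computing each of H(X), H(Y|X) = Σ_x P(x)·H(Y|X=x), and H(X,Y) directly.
H(X) = 0.9928 bits, H(Y|X) = 1.4354 bits, H(X,Y) = 2.4282 bits

Marginal of X (row sums):
  P(X=0) = 1/10 + 3/10 + 3/20 = 11/20
  P(X=1) = 1/10 + 1/4 + 1/10 = 9/20
H(X) = -[(11/20)·log₂(11/20) + (9/20)·log₂(9/20)]
  = 0.4744 + 0.5184 = 0.9928 bits

H(Y|X) = Σ_x P(x)·H(Y|X=x):
  X=0: P(X=0) = 11/20, P(Y|X=0) = (2/11, 6/11, 3/11) → H(Y|X=0) = 1.4354
  X=1: P(X=1) = 9/20, P(Y|X=1) = (2/9, 5/9, 2/9) → H(Y|X=1) = 1.4355
H(Y|X) = (11/20)·1.4354 + (9/20)·1.4355 = 1.4354 bits

H(X,Y) = -Σ_{x,y} P(x,y) log₂ P(x,y). Per-cell terms -P(x,y)·log₂P(x,y):
  X=0: 0.3322, 0.5211, 0.4105
  X=1: 0.3322, 0.5000, 0.3322
Sum of the 6 terms: H(X,Y) = 2.4282 bits

Chain rule check:
  H(X) + H(Y|X) = 0.9928 + 1.4354 = 2.4282 bits
  H(X,Y) = 2.4282 bits
✓ Chain rule verified.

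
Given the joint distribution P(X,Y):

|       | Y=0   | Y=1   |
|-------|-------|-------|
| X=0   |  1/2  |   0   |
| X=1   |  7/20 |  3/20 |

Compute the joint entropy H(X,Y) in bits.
1.4406 bits

H(X,Y) = -Σ_{x,y} P(x,y) log₂ P(x,y). Per-cell terms -P(x,y)·log₂P(x,y):
  X=0: 0.5000, 0.0000
  X=1: 0.5301, 0.4105
  (cells with P = 0 contribute 0)
Sum of the 4 terms: H(X,Y) = 1.4406 bits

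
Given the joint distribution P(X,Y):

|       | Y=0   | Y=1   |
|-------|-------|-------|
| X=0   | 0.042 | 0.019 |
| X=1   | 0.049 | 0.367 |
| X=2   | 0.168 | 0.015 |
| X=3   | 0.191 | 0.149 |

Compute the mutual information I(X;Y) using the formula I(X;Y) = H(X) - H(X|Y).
0.3095 bits

I(X;Y) = H(X) - H(X|Y)

Marginal of X (row sums):
  P(X=0) = 0.042 + 0.019 = 0.061
  P(X=1) = 0.049 + 0.367 = 0.416
  P(X=2) = 0.168 + 0.015 = 0.183
  P(X=3) = 0.191 + 0.149 = 0.340
H(X) = -[0.061·log₂(0.061) + 0.416·log₂(0.416) + 0.183·log₂(0.183) + 0.340·log₂(0.340)]
  = 0.24614 + 0.52638 + 0.44837 + 0.52917 = 1.75006 bits

Marginal of Y (column sums):
  P(Y=0) = 0.042 + 0.049 + 0.168 + 0.191 = 0.450
  P(Y=1) = 0.019 + 0.367 + 0.015 + 0.149 = 0.550
H(X|Y) = Σ_y P(y)·H(X|Y=y):
  Y=0: P(Y=0) = 0.450, P(X|Y=0) = (7/75, 49/450, 28/75, 191/450) → H(X|Y=0) = 1.72312
  Y=1: P(Y=1) = 0.550, P(X|Y=1) = (19/550, 367/550, 3/110, 149/550) → H(X|Y=1) = 1.20933
H(X|Y) = 0.450·1.72312 + 0.550·1.20933 = 1.44054 bits

I(X;Y) = H(X) - H(X|Y) = 1.75006 - 1.44054 = 0.3095 bits

Cross-check via I(X;Y) = H(X) + H(Y) - H(X,Y): computing H(Y) from the column sums and H(X,Y) from the 8 cells in the same way gives H(Y) = 0.99277 bits and H(X,Y) = 2.43331 bits, so
I(X;Y) = 1.75006 + 0.99277 - 2.43331 = 0.3095 bits ✓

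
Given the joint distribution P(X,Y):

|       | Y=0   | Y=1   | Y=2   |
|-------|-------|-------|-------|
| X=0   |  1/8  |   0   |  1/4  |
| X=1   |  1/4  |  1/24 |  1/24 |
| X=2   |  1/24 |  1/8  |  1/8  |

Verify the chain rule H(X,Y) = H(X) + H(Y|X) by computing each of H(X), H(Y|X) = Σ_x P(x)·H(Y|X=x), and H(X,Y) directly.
H(X) = 1.5774 bits, H(Y|X) = 1.1207 bits, H(X,Y) = 2.6981 bits

Marginal of X (row sums):
  P(X=0) = 1/8 + 0 + 1/4 = 3/8
  P(X=1) = 1/4 + 1/24 + 1/24 = 1/3
  P(X=2) = 1/24 + 1/8 + 1/8 = 7/24
H(X) = -[(3/8)·log₂(3/8) + (1/3)·log₂(1/3) + (7/24)·log₂(7/24)]
  = 0.53064 + 0.52832 + 0.51847 = 1.5774 bits

H(Y|X) = Σ_x P(x)·H(Y|X=x):
  X=0: P(X=0) = 3/8, P(Y|X=0) = (1/3, 0, 2/3) → H(Y|X=0) = 0.91830
  X=1: P(X=1) = 1/3, P(Y|X=1) = (3/4, 1/8, 1/8) → H(Y|X=1) = 1.06128
  X=2: P(X=2) = 7/24, P(Y|X=2) = (1/7, 3/7, 3/7) → H(Y|X=2) = 1.44882
H(Y|X) = (3/8)·0.91830 + (1/3)·1.06128 + (7/24)·1.44882 = 1.1207 bits

H(X,Y) = -Σ_{x,y} P(x,y) log₂ P(x,y). Per-cell terms -P(x,y)·log₂P(x,y):
  X=0: 0.37500, 0.00000, 0.50000
  X=1: 0.50000, 0.19104, 0.19104
  X=2: 0.19104, 0.37500, 0.37500
  (cells with P = 0 contribute 0)
Sum of the 9 terms: H(X,Y) = 2.6981 bits

Chain rule check:
  H(X) + H(Y|X) = 1.5774 + 1.1207 = 2.6981 bits
  H(X,Y) = 2.6981 bits
✓ Chain rule verified.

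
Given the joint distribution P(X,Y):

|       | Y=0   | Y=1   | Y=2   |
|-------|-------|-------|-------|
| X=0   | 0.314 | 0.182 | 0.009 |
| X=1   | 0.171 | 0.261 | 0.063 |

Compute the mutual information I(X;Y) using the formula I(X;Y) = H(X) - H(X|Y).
0.0739 bits

I(X;Y) = H(X) - H(X|Y)

Marginal of X (row sums):
  P(X=0) = 0.314 + 0.182 + 0.009 = 0.505
  P(X=1) = 0.171 + 0.261 + 0.063 = 0.495
H(X) = -[0.505·log₂(0.505) + 0.495·log₂(0.495)]
  = 0.49775 + 0.50218 = 0.99993 bits

Marginal of Y (column sums):
  P(Y=0) = 0.314 + 0.171 = 0.485
  P(Y=1) = 0.182 + 0.261 = 0.443
  P(Y=2) = 0.009 + 0.063 = 0.072
H(X|Y) = Σ_y P(y)·H(X|Y=y):
  Y=0: P(Y=0) = 0.485, P(X|Y=0) = (314/485, 171/485) → H(X|Y=0) = 0.93635
  Y=1: P(Y=1) = 0.443, P(X|Y=1) = (182/443, 261/443) → H(X|Y=1) = 0.97694
  Y=2: P(Y=2) = 0.072, P(X|Y=2) = (1/8, 7/8) → H(X|Y=2) = 0.54356
H(X|Y) = 0.485·0.93635 + 0.443·0.97694 + 0.072·0.54356 = 0.92605 bits

I(X;Y) = H(X) - H(X|Y) = 0.99993 - 0.92605 = 0.0739 bits

Cross-check via I(X;Y) = H(X) + H(Y) - H(X,Y): computing H(Y) from the column sums and H(X,Y) from the 6 cells in the same way gives H(Y) = 1.29997 bits and H(X,Y) = 2.22602 bits, so
I(X;Y) = 0.99993 + 1.29997 - 2.22602 = 0.0739 bits ✓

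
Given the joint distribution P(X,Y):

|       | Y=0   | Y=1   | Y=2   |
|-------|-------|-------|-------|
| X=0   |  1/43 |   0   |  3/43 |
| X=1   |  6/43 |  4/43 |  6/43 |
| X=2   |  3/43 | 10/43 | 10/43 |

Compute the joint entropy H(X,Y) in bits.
2.7526 bits

H(X,Y) = -Σ_{x,y} P(x,y) log₂ P(x,y). Per-cell terms -P(x,y)·log₂P(x,y):
  X=0: 0.12619, 0.00000, 0.26800
  X=1: 0.39646, 0.31872, 0.39646
  X=2: 0.26800, 0.48938, 0.48938
  (cells with P = 0 contribute 0)
Sum of the 9 terms: H(X,Y) = 2.7526 bits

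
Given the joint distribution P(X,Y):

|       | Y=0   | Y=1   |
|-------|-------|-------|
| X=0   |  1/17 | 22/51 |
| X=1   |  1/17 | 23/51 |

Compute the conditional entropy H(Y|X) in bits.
0.5225 bits

H(Y|X) = H(X,Y) - H(X)

H(X,Y) = -Σ_{x,y} P(x,y) log₂ P(x,y). Per-cell terms -P(x,y)·log₂P(x,y):
  X=0: 0.2404, 0.5233
  X=1: 0.2404, 0.5181
Sum of the 4 terms: H(X,Y) = 1.5222 bits

Marginal of X (row sums):
  P(X=0) = 1/17 + 22/51 = 25/51
  P(X=1) = 1/17 + 23/51 = 26/51
H(X) = -[(25/51)·log₂(25/51) + (26/51)·log₂(26/51)]
  = 0.5042 + 0.4955 = 0.9997 bits

H(Y|X) = H(X,Y) - H(X) = 1.5222 - 0.9997 = 0.5225 bits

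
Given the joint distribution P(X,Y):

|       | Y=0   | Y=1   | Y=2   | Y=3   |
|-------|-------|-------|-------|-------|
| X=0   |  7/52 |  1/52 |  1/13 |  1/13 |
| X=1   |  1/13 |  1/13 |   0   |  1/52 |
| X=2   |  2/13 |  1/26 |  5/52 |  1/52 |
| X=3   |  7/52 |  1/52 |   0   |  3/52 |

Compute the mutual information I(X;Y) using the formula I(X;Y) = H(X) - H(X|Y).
0.2353 bits

I(X;Y) = H(X) - H(X|Y)

Marginal of X (row sums):
  P(X=0) = 7/52 + 1/52 + 1/13 + 1/13 = 4/13
  P(X=1) = 1/13 + 1/13 + 0 + 1/52 = 9/52
  P(X=2) = 2/13 + 1/26 + 5/52 + 1/52 = 4/13
  P(X=3) = 7/52 + 1/52 + 0 + 3/52 = 11/52
H(X) = -[(4/13)·log₂(4/13) + (9/52)·log₂(9/52) + (4/13)·log₂(4/13) + (11/52)·log₂(11/52)]
  = 0.523212 + 0.437974 + 0.523212 + 0.474059 = 1.95846 bits

Marginal of Y (column sums):
  P(Y=0) = 7/52 + 1/13 + 2/13 + 7/52 = 1/2
  P(Y=1) = 1/52 + 1/13 + 1/26 + 1/52 = 2/13
  P(Y=2) = 1/13 + 0 + 5/52 + 0 = 9/52
  P(Y=3) = 1/13 + 1/52 + 1/52 + 3/52 = 9/52
H(X|Y) = Σ_y P(y)·H(X|Y=y):
  Y=0: P(Y=0) = 1/2, P(X|Y=0) = (7/26, 2/13, 4/13, 7/26) → H(X|Y=0) = 1.958018
  Y=1: P(Y=1) = 2/13, P(X|Y=1) = (1/8, 1/2, 1/4, 1/8) → H(X|Y=1) = 1.750000
  Y=2: P(Y=2) = 9/52, P(X|Y=2) = (4/9, 0, 5/9, 0) → H(X|Y=2) = 0.991076
  Y=3: P(Y=3) = 9/52, P(X|Y=3) = (4/9, 1/9, 1/9, 1/3) → H(X|Y=3) = 1.752715
H(X|Y) = (1/2)·1.958018 + (2/13)·1.750000 + (9/52)·0.991076 + (9/52)·1.752715 = 1.72313 bits

I(X;Y) = H(X) - H(X|Y) = 1.95846 - 1.72313 = 0.2353 bits

Cross-check via I(X;Y) = H(X) + H(Y) - H(X,Y): computing H(Y) from the column sums and H(X,Y) from the 16 cells in the same way gives H(Y) = 1.79140 bits and H(X,Y) = 3.51453 bits, so
I(X;Y) = 1.95846 + 1.79140 - 3.51453 = 0.2353 bits ✓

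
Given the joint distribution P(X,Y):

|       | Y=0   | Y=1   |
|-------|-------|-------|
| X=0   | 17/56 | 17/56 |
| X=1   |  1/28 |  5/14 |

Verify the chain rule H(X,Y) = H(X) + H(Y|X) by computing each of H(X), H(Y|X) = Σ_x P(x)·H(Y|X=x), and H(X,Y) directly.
H(X) = 0.9666 bits, H(Y|X) = 0.7798 bits, H(X,Y) = 1.7464 bits

Marginal of X (row sums):
  P(X=0) = 17/56 + 17/56 = 17/28
  P(X=1) = 1/28 + 5/14 = 11/28
H(X) = -[(17/28)·log₂(17/28) + (11/28)·log₂(11/28)]
  = 0.4371 + 0.5295 = 0.9666 bits

H(Y|X) = Σ_x P(x)·H(Y|X=x):
  X=0: P(X=0) = 17/28, P(Y|X=0) = (1/2, 1/2) → H(Y|X=0) = 1.0000
  X=1: P(X=1) = 11/28, P(Y|X=1) = (1/11, 10/11) → H(Y|X=1) = 0.4395
H(Y|X) = (17/28)·1.0000 + (11/28)·0.4395 = 0.7798 bits

H(X,Y) = -Σ_{x,y} P(x,y) log₂ P(x,y). Per-cell terms -P(x,y)·log₂P(x,y):
  X=0: 0.5221, 0.5221
  X=1: 0.1717, 0.5305
Sum of the 4 terms: H(X,Y) = 1.7464 bits

Chain rule check:
  H(X) + H(Y|X) = 0.9666 + 0.7798 = 1.7464 bits
  H(X,Y) = 1.7464 bits
✓ Chain rule verified.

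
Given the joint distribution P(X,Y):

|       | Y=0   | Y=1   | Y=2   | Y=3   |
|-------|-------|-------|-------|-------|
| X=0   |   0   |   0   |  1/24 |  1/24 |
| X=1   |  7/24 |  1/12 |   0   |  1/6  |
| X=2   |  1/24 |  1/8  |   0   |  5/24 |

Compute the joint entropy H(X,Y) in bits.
2.6676 bits

H(X,Y) = -Σ_{x,y} P(x,y) log₂ P(x,y). Per-cell terms -P(x,y)·log₂P(x,y):
  X=0: 0.00000, 0.00000, 0.19104, 0.19104
  X=1: 0.51847, 0.29875, 0.00000, 0.43083
  X=2: 0.19104, 0.37500, 0.00000, 0.47147
  (cells with P = 0 contribute 0)
Sum of the 12 terms: H(X,Y) = 2.6676 bits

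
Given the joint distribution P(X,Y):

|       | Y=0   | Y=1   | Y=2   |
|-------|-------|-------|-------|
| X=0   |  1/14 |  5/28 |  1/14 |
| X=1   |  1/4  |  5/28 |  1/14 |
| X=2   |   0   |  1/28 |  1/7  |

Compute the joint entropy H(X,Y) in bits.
2.7763 bits

H(X,Y) = -Σ_{x,y} P(x,y) log₂ P(x,y). Per-cell terms -P(x,y)·log₂P(x,y):
  X=0: 0.271954, 0.443826, 0.271954
  X=1: 0.500000, 0.443826, 0.271954
  X=2: 0.000000, 0.171691, 0.401051
  (cells with P = 0 contribute 0)
Sum of the 9 terms: H(X,Y) = 2.7763 bits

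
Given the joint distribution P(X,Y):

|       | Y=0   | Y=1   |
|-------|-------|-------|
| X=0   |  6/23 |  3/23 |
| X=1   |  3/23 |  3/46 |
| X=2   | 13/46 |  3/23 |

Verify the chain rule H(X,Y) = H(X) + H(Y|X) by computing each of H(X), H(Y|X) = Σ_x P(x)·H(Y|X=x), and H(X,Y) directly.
H(X) = 1.5171 bits, H(Y|X) = 0.9106 bits, H(X,Y) = 2.4277 bits

Marginal of X (row sums):
  P(X=0) = 6/23 + 3/23 = 9/23
  P(X=1) = 3/23 + 3/46 = 9/46
  P(X=2) = 13/46 + 3/23 = 19/46
H(X) = -[(9/23)·log₂(9/23) + (9/46)·log₂(9/46) + (19/46)·log₂(19/46)]
  = 0.5297 + 0.4605 + 0.5269 = 1.5171 bits

H(Y|X) = Σ_x P(x)·H(Y|X=x):
  X=0: P(X=0) = 9/23, P(Y|X=0) = (2/3, 1/3) → H(Y|X=0) = 0.9183
  X=1: P(X=1) = 9/46, P(Y|X=1) = (2/3, 1/3) → H(Y|X=1) = 0.9183
  X=2: P(X=2) = 19/46, P(Y|X=2) = (13/19, 6/19) → H(Y|X=2) = 0.8997
H(Y|X) = (9/23)·0.9183 + (9/46)·0.9183 + (19/46)·0.8997 = 0.9106 bits

H(X,Y) = -Σ_{x,y} P(x,y) log₂ P(x,y). Per-cell terms -P(x,y)·log₂P(x,y):
  X=0: 0.5057, 0.3833
  X=1: 0.3833, 0.2569
  X=2: 0.5152, 0.3833
Sum of the 6 terms: H(X,Y) = 2.4277 bits

Chain rule check:
  H(X) + H(Y|X) = 1.5171 + 0.9106 = 2.4277 bits
  H(X,Y) = 2.4277 bits
✓ Chain rule verified.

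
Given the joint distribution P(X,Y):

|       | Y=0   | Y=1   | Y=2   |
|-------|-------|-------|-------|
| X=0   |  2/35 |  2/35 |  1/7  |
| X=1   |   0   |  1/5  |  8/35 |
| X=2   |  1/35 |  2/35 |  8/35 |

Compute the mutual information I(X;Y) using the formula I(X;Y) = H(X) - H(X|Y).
0.1301 bits

I(X;Y) = H(X) - H(X|Y)

Marginal of X (row sums):
  P(X=0) = 2/35 + 2/35 + 1/7 = 9/35
  P(X=1) = 0 + 1/5 + 8/35 = 3/7
  P(X=2) = 1/35 + 2/35 + 8/35 = 11/35
H(X) = -[(9/35)·log₂(9/35) + (3/7)·log₂(3/7) + (11/35)·log₂(11/35)]
  = 0.503835 + 0.523882 + 0.524810 = 1.55253 bits

Marginal of Y (column sums):
  P(Y=0) = 2/35 + 0 + 1/35 = 3/35
  P(Y=1) = 2/35 + 1/5 + 2/35 = 11/35
  P(Y=2) = 1/7 + 8/35 + 8/35 = 3/5
H(X|Y) = Σ_y P(y)·H(X|Y=y):
  Y=0: P(Y=0) = 3/35, P(X|Y=0) = (2/3, 0, 1/3) → H(X|Y=0) = 0.918296
  Y=1: P(Y=1) = 11/35, P(X|Y=1) = (2/11, 7/11, 2/11) → H(X|Y=1) = 1.309297
  Y=2: P(Y=2) = 3/5, P(X|Y=2) = (5/21, 8/21, 8/21) → H(X|Y=2) = 1.553763
H(X|Y) = (3/35)·0.918296 + (11/35)·1.309297 + (3/5)·1.553763 = 1.42246 bits

I(X;Y) = H(X) - H(X|Y) = 1.55253 - 1.42246 = 0.1301 bits

Cross-check via I(X;Y) = H(X) + H(Y) - H(X,Y): computing H(Y) from the column sums and H(X,Y) from the 9 cells in the same way gives H(Y) = 1.27079 bits and H(X,Y) = 2.69325 bits, so
I(X;Y) = 1.55253 + 1.27079 - 2.69325 = 0.1301 bits ✓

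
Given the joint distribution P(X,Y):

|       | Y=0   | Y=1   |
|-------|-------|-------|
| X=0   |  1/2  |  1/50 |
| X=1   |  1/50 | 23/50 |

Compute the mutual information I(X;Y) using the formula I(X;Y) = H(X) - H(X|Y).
0.7566 bits

I(X;Y) = H(X) - H(X|Y)

Marginal of X (row sums):
  P(X=0) = 1/2 + 1/50 = 13/25
  P(X=1) = 1/50 + 23/50 = 12/25
H(X) = -[(13/25)·log₂(13/25) + (12/25)·log₂(12/25)]
  = 0.49058 + 0.50827 = 0.99885 bits

Marginal of Y (column sums):
  P(Y=0) = 1/2 + 1/50 = 13/25
  P(Y=1) = 1/50 + 23/50 = 12/25
H(X|Y) = Σ_y P(y)·H(X|Y=y):
  Y=0: P(Y=0) = 13/25, P(X|Y=0) = (25/26, 1/26) → H(X|Y=0) = 0.23519
  Y=1: P(Y=1) = 12/25, P(X|Y=1) = (1/24, 23/24) → H(X|Y=1) = 0.24988
H(X|Y) = (13/25)·0.23519 + (12/25)·0.24988 = 0.24224 bits

I(X;Y) = H(X) - H(X|Y) = 0.99885 - 0.24224 = 0.7566 bits

Cross-check via I(X;Y) = H(X) + H(Y) - H(X,Y): computing H(Y) from the column sums and H(X,Y) from the 4 cells in the same way gives H(Y) = 0.99885 bits and H(X,Y) = 1.24109 bits, so
I(X;Y) = 0.99885 + 0.99885 - 1.24109 = 0.7566 bits ✓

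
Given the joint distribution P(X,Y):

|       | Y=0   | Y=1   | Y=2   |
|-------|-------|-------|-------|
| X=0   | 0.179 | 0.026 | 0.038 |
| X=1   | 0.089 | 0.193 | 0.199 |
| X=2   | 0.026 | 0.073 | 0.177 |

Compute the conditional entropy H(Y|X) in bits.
1.3309 bits

H(Y|X) = H(X,Y) - H(X)

H(X,Y) = -Σ_{x,y} P(x,y) log₂ P(x,y). Per-cell terms -P(x,y)·log₂P(x,y):
  X=0: 0.44427, 0.13690, 0.17928
  X=1: 0.31061, 0.45805, 0.46350
  X=2: 0.13690, 0.27565, 0.44218
Sum of the 9 terms: H(X,Y) = 2.8473 bits

Marginal of X (row sums):
  P(X=0) = 0.179 + 0.026 + 0.038 = 0.243
  P(X=1) = 0.089 + 0.193 + 0.199 = 0.481
  P(X=2) = 0.026 + 0.073 + 0.177 = 0.276
H(X) = -[0.243·log₂(0.243) + 0.481·log₂(0.481) + 0.276·log₂(0.276)]
  = 0.49596 + 0.50788 + 0.51260 = 1.5164 bits

H(Y|X) = H(X,Y) - H(X) = 2.8473 - 1.5164 = 1.3309 bits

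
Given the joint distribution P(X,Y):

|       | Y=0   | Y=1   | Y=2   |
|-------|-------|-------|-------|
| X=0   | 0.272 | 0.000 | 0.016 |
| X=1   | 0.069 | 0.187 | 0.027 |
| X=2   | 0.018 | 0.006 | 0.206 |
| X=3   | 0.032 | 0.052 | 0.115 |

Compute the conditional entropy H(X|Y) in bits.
1.2657 bits

H(X|Y) = H(X,Y) - H(Y)

H(X,Y) = -Σ_{x,y} P(x,y) log₂ P(x,y). Per-cell terms -P(x,y)·log₂P(x,y):
  X=0: 0.5109034, 0.0000000, 0.0954525
  X=1: 0.2661509, 0.4523324, 0.1406942
  X=2: 0.1043255, 0.0442849, 0.4695325
  X=3: 0.1589051, 0.2217979, 0.3588338
  (cells with P = 0 contribute 0)
Sum of the 12 terms: H(X,Y) = 2.823213 bits

Marginal of Y (column sums):
  P(Y=0) = 0.272 + 0.069 + 0.018 + 0.032 = 0.391
  P(Y=1) = 0.000 + 0.187 + 0.006 + 0.052 = 0.245
  P(Y=2) = 0.016 + 0.027 + 0.206 + 0.115 = 0.364
H(Y) = -[0.391·log₂(0.391) + 0.245·log₂(0.245) + 0.364·log₂(0.364)]
  = 0.5297110 + 0.4971409 + 0.5307082 = 1.557560 bits

H(X|Y) = H(X,Y) - H(Y) = 2.823213 - 1.557560 = 1.2657 bits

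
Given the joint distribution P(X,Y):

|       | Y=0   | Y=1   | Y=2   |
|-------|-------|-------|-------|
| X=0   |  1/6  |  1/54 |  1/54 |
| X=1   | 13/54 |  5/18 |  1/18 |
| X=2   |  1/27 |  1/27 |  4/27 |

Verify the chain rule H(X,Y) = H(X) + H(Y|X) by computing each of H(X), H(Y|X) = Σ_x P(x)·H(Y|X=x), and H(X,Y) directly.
H(X) = 1.4095 bits, H(Y|X) = 1.2344 bits, H(X,Y) = 2.6439 bits

Marginal of X (row sums):
  P(X=0) = 1/6 + 1/54 + 1/54 = 11/54
  P(X=1) = 13/54 + 5/18 + 1/18 = 31/54
  P(X=2) = 1/27 + 1/27 + 4/27 = 2/9
H(X) = -[(11/54)·log₂(11/54) + (31/54)·log₂(31/54) + (2/9)·log₂(2/9)]
  = 0.46759 + 0.45966 + 0.48221 = 1.4095 bits

H(Y|X) = Σ_x P(x)·H(Y|X=x):
  X=0: P(X=0) = 11/54, P(Y|X=0) = (9/11, 1/11, 1/11) → H(Y|X=0) = 0.86586
  X=1: P(X=1) = 31/54, P(Y|X=1) = (13/31, 15/31, 3/31) → H(Y|X=1) = 1.35858
  X=2: P(X=2) = 2/9, P(Y|X=2) = (1/6, 1/6, 2/3) → H(Y|X=2) = 1.25163
H(Y|X) = (11/54)·0.86586 + (31/54)·1.35858 + (2/9)·1.25163 = 1.2344 bits

H(X,Y) = -Σ_{x,y} P(x,y) log₂ P(x,y). Per-cell terms -P(x,y)·log₂P(x,y):
  X=0: 0.43083, 0.10657, 0.10657
  X=1: 0.49459, 0.51333, 0.23166
  X=2: 0.17611, 0.17611, 0.40813
Sum of the 9 terms: H(X,Y) = 2.6439 bits

Chain rule check:
  H(X) + H(Y|X) = 1.4095 + 1.2344 = 2.6439 bits
  H(X,Y) = 2.6439 bits
✓ Chain rule verified.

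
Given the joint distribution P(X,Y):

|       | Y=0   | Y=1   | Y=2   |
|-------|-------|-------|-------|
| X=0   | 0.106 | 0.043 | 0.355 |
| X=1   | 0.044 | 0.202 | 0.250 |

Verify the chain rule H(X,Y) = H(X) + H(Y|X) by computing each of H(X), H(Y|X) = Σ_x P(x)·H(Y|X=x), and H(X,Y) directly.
H(X) = 1.0000 bits, H(Y|X) = 1.2333 bits, H(X,Y) = 2.2332 bits

Marginal of X (row sums):
  P(X=0) = 0.106 + 0.043 + 0.355 = 0.504
  P(X=1) = 0.044 + 0.202 + 0.250 = 0.496
H(X) = -[0.504·log₂(0.504) + 0.496·log₂(0.496)]
  = 0.49821 + 0.50175 = 1.0000 bits

H(Y|X) = Σ_x P(x)·H(Y|X=x):
  X=0: P(X=0) = 0.504, P(Y|X=0) = (53/252, 43/504, 355/504) → H(Y|X=0) = 1.13217
  X=1: P(X=1) = 0.496, P(Y|X=1) = (11/124, 101/248, 125/248) → H(Y|X=1) = 1.33601
H(Y|X) = 0.504·1.13217 + 0.496·1.33601 = 1.2333 bits

H(X,Y) = -Σ_{x,y} P(x,y) log₂ P(x,y). Per-cell terms -P(x,y)·log₂P(x,y):
  X=0: 0.34321, 0.19520, 0.53041
  X=1: 0.19828, 0.46613, 0.50000
Sum of the 6 terms: H(X,Y) = 2.2332 bits

Chain rule check:
  H(X) + H(Y|X) = 1.0000 + 1.2333 = 2.2333 bits
  H(X,Y) = 2.2332 bits
✓ Chain rule verified (Δ = 0.0001 is 4-dp rounding noise: each of the three values was rounded independently).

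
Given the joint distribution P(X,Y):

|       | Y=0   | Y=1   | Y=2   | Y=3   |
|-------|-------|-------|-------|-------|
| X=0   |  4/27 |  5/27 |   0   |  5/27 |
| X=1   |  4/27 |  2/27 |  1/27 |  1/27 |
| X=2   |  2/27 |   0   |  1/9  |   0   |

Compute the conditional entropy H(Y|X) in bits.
1.5162 bits

H(Y|X) = H(X,Y) - H(X)

H(X,Y) = -Σ_{x,y} P(x,y) log₂ P(x,y). Per-cell terms -P(x,y)·log₂P(x,y):
  X=0: 0.40813, 0.45055, 0.00000, 0.45055
  X=1: 0.40813, 0.27814, 0.17611, 0.17611
  X=2: 0.27814, 0.00000, 0.35221, 0.00000
  (cells with P = 0 contribute 0)
Sum of the 12 terms: H(X,Y) = 2.97807 bits

Marginal of X (row sums):
  P(X=0) = 4/27 + 5/27 + 0 + 5/27 = 14/27
  P(X=1) = 4/27 + 2/27 + 1/27 + 1/27 = 8/27
  P(X=2) = 2/27 + 0 + 1/9 + 0 = 5/27
H(X) = -[(14/27)·log₂(14/27) + (8/27)·log₂(8/27) + (5/27)·log₂(5/27)]
  = 0.49131 + 0.51997 + 0.45055 = 1.46183 bits

H(Y|X) = H(X,Y) - H(X) = 2.97807 - 1.46183 = 1.5162 bits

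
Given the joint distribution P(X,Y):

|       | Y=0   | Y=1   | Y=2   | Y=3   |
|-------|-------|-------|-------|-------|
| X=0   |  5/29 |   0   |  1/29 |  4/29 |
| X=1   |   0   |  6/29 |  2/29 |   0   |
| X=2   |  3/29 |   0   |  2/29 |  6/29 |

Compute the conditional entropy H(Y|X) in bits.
1.2376 bits

H(Y|X) = H(X,Y) - H(X)

H(X,Y) = -Σ_{x,y} P(x,y) log₂ P(x,y). Per-cell terms -P(x,y)·log₂P(x,y):
  X=0: 0.43725, 0.00000, 0.16752, 0.39420
  X=1: 0.00000, 0.47028, 0.26607, 0.00000
  X=2: 0.33859, 0.00000, 0.26607, 0.47028
  (cells with P = 0 contribute 0)
Sum of the 12 terms: H(X,Y) = 2.8103 bits

Marginal of X (row sums):
  P(X=0) = 5/29 + 0 + 1/29 + 4/29 = 10/29
  P(X=1) = 0 + 6/29 + 2/29 + 0 = 8/29
  P(X=2) = 3/29 + 0 + 2/29 + 6/29 = 11/29
H(X) = -[(10/29)·log₂(10/29) + (8/29)·log₂(8/29) + (11/29)·log₂(11/29)]
  = 0.52967 + 0.51255 + 0.53048 = 1.5727 bits

H(Y|X) = H(X,Y) - H(X) = 2.8103 - 1.5727 = 1.2376 bits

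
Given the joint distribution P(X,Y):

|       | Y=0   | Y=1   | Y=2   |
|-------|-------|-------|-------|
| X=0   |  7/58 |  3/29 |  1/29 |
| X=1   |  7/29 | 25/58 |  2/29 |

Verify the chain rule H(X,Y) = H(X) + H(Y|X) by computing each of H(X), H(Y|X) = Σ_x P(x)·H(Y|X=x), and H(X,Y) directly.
H(X) = 0.8247 bits, H(Y|X) = 1.3340 bits, H(X,Y) = 2.1587 bits

Marginal of X (row sums):
  P(X=0) = 7/58 + 3/29 + 1/29 = 15/58
  P(X=1) = 7/29 + 25/58 + 2/29 = 43/58
H(X) = -[(15/58)·log₂(15/58) + (43/58)·log₂(43/58)]
  = 0.5046 + 0.3201 = 0.8247 bits

H(Y|X) = Σ_x P(x)·H(Y|X=x):
  X=0: P(X=0) = 15/58, P(Y|X=0) = (7/15, 2/5, 2/15) → H(Y|X=0) = 1.4295
  X=1: P(X=1) = 43/58, P(Y|X=1) = (14/43, 25/43, 4/43) → H(Y|X=1) = 1.3007
H(Y|X) = (15/58)·1.4295 + (43/58)·1.3007 = 1.3340 bits

H(X,Y) = -Σ_{x,y} P(x,y) log₂ P(x,y). Per-cell terms -P(x,y)·log₂P(x,y):
  X=0: 0.3682, 0.3386, 0.1675
  X=1: 0.4950, 0.5233, 0.2661
Sum of the 6 terms: H(X,Y) = 2.1587 bits

Chain rule check:
  H(X) + H(Y|X) = 0.8247 + 1.3340 = 2.1587 bits
  H(X,Y) = 2.1587 bits
✓ Chain rule verified.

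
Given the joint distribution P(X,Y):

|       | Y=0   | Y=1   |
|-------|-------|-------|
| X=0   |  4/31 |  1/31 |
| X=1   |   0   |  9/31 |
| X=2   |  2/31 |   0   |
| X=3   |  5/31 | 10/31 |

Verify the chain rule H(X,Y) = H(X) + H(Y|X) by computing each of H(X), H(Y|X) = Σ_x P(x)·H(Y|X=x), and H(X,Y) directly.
H(X) = 1.7044 bits, H(Y|X) = 0.5608 bits, H(X,Y) = 2.2652 bits

Marginal of X (row sums):
  P(X=0) = 4/31 + 1/31 = 5/31
  P(X=1) = 0 + 9/31 = 9/31
  P(X=2) = 2/31 + 0 = 2/31
  P(X=3) = 5/31 + 10/31 = 15/31
H(X) = -[(5/31)·log₂(5/31) + (9/31)·log₂(9/31) + (2/31)·log₂(2/31) + (15/31)·log₂(15/31)]
  = 0.42456 + 0.51801 + 0.25511 + 0.50676 = 1.7044 bits

H(Y|X) = Σ_x P(x)·H(Y|X=x):
  X=0: P(X=0) = 5/31, P(Y|X=0) = (4/5, 1/5) → H(Y|X=0) = 0.72193
  X=1: P(X=1) = 9/31, P(Y|X=1) = (0, 1) → H(Y|X=1) = 0.00000
  X=2: P(X=2) = 2/31, P(Y|X=2) = (1, 0) → H(Y|X=2) = 0.00000
  X=3: P(X=3) = 15/31, P(Y|X=3) = (1/3, 2/3) → H(Y|X=3) = 0.91830
H(Y|X) = (5/31)·0.72193 + (9/31)·0.00000 + (2/31)·0.00000 + (15/31)·0.91830 = 0.5608 bits

H(X,Y) = -Σ_{x,y} P(x,y) log₂ P(x,y). Per-cell terms -P(x,y)·log₂P(x,y):
  X=0: 0.38119, 0.15981
  X=1: 0.00000, 0.51801
  X=2: 0.25511, 0.00000
  X=3: 0.42456, 0.52654
  (cells with P = 0 contribute 0)
Sum of the 8 terms: H(X,Y) = 2.2652 bits

Chain rule check:
  H(X) + H(Y|X) = 1.7044 + 0.5608 = 2.2652 bits
  H(X,Y) = 2.2652 bits
✓ Chain rule verified.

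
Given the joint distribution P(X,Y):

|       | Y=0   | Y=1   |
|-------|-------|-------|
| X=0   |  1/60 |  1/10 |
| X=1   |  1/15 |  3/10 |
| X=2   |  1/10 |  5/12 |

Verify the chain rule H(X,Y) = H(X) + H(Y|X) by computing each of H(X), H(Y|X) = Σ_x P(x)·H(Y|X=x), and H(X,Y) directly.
H(X) = 1.3846 bits, H(Y|X) = 0.6861 bits, H(X,Y) = 2.0706 bits

Marginal of X (row sums):
  P(X=0) = 1/60 + 1/10 = 7/60
  P(X=1) = 1/15 + 3/10 = 11/30
  P(X=2) = 1/10 + 5/12 = 31/60
H(X) = -[(7/60)·log₂(7/60) + (11/30)·log₂(11/30) + (31/60)·log₂(31/60)]
  = 0.36161 + 0.53073 + 0.49223 = 1.3846 bits

H(Y|X) = Σ_x P(x)·H(Y|X=x):
  X=0: P(X=0) = 7/60, P(Y|X=0) = (1/7, 6/7) → H(Y|X=0) = 0.59167
  X=1: P(X=1) = 11/30, P(Y|X=1) = (2/11, 9/11) → H(Y|X=1) = 0.68404
  X=2: P(X=2) = 31/60, P(Y|X=2) = (6/31, 25/31) → H(Y|X=2) = 0.70884
H(Y|X) = (7/60)·0.59167 + (11/30)·0.68404 + (31/60)·0.70884 = 0.6861 bits

H(X,Y) = -Σ_{x,y} P(x,y) log₂ P(x,y). Per-cell terms -P(x,y)·log₂P(x,y):
  X=0: 0.09845, 0.33219
  X=1: 0.26046, 0.52109
  X=2: 0.33219, 0.52626
Sum of the 6 terms: H(X,Y) = 2.0706 bits

Chain rule check:
  H(X) + H(Y|X) = 1.3846 + 0.6861 = 2.0707 bits
  H(X,Y) = 2.0706 bits
✓ Chain rule verified (Δ = 0.0001 is 4-dp rounding noise: each of the three values was rounded independently).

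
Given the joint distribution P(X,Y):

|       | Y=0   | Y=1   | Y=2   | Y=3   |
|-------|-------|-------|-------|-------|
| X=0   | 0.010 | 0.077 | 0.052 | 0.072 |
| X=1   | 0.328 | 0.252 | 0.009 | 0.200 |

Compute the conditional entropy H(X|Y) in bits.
0.5869 bits

H(X|Y) = H(X,Y) - H(Y)

H(X,Y) = -Σ_{x,y} P(x,y) log₂ P(x,y). Per-cell terms -P(x,y)·log₂P(x,y):
  X=0: 0.0664, 0.2848, 0.2218, 0.2733
  X=1: 0.5275, 0.5011, 0.0612, 0.4644
Sum of the 8 terms: H(X,Y) = 2.4005 bits

Marginal of Y (column sums):
  P(Y=0) = 0.010 + 0.328 = 0.338
  P(Y=1) = 0.077 + 0.252 = 0.329
  P(Y=2) = 0.052 + 0.009 = 0.061
  P(Y=3) = 0.072 + 0.200 = 0.272
H(Y) = -[0.338·log₂(0.338) + 0.329·log₂(0.329) + 0.061·log₂(0.061) + 0.272·log₂(0.272)]
  = 0.5289 + 0.5277 + 0.2461 + 0.5109 = 1.8136 bits

H(X|Y) = H(X,Y) - H(Y) = 2.4005 - 1.8136 = 0.5869 bits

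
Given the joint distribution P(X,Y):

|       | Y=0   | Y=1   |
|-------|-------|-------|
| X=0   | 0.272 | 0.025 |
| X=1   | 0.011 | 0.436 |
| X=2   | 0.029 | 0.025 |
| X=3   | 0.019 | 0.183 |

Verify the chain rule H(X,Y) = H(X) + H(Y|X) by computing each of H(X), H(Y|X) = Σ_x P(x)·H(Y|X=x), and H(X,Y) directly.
H(X) = 1.7330 bits, H(Y|X) = 0.3429 bits, H(X,Y) = 2.0759 bits

Marginal of X (row sums):
  P(X=0) = 0.272 + 0.025 = 0.297
  P(X=1) = 0.011 + 0.436 = 0.447
  P(X=2) = 0.029 + 0.025 = 0.054
  P(X=3) = 0.019 + 0.183 = 0.202
H(X) = -[0.297·log₂(0.297) + 0.447·log₂(0.447) + 0.054·log₂(0.054) + 0.202·log₂(0.202)]
  = 0.52019 + 0.51926 + 0.22739 + 0.46613 = 1.7330 bits

H(Y|X) = Σ_x P(x)·H(Y|X=x):
  X=0: P(X=0) = 0.297, P(Y|X=0) = (272/297, 25/297) → H(Y|X=0) = 0.41672
  X=1: P(X=1) = 0.447, P(Y|X=1) = (11/447, 436/447) → H(Y|X=1) = 0.16659
  X=2: P(X=2) = 0.054, P(Y|X=2) = (29/54, 25/54) → H(Y|X=2) = 0.99604
  X=3: P(X=3) = 0.202, P(Y|X=3) = (19/202, 183/202) → H(Y|X=3) = 0.44988
H(Y|X) = 0.297·0.41672 + 0.447·0.16659 + 0.054·0.99604 + 0.202·0.44988 = 0.3429 bits

H(X,Y) = -Σ_{x,y} P(x,y) log₂ P(x,y). Per-cell terms -P(x,y)·log₂P(x,y):
  X=0: 0.51090, 0.13305
  X=1: 0.07157, 0.52215
  X=2: 0.14813, 0.13305
  X=3: 0.10864, 0.44837
Sum of the 8 terms: H(X,Y) = 2.0759 bits

Chain rule check:
  H(X) + H(Y|X) = 1.7330 + 0.3429 = 2.0759 bits
  H(X,Y) = 2.0759 bits
✓ Chain rule verified.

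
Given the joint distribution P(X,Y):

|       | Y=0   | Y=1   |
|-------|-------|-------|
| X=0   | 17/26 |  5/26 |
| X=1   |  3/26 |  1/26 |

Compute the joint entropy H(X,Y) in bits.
1.3985 bits

H(X,Y) = -Σ_{x,y} P(x,y) log₂ P(x,y). Per-cell terms -P(x,y)·log₂P(x,y):
  X=0: 0.4008, 0.4574
  X=1: 0.3595, 0.1808
Sum of the 4 terms: H(X,Y) = 1.3985 bits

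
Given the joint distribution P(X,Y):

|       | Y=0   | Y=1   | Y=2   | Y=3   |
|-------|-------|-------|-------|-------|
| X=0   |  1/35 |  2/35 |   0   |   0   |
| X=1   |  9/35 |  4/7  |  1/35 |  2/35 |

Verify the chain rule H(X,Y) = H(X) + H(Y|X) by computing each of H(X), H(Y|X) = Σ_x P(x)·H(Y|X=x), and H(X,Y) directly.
H(X) = 0.4220 bits, H(Y|X) = 1.3082 bits, H(X,Y) = 1.7302 bits

Marginal of X (row sums):
  P(X=0) = 1/35 + 2/35 + 0 + 0 = 3/35
  P(X=1) = 9/35 + 4/7 + 1/35 + 2/35 = 32/35
H(X) = -[(3/35)·log₂(3/35) + (32/35)·log₂(32/35)]
  = 0.30380 + 0.11820 = 0.4220 bits

H(Y|X) = Σ_x P(x)·H(Y|X=x):
  X=0: P(X=0) = 3/35, P(Y|X=0) = (1/3, 2/3, 0, 0) → H(Y|X=0) = 0.91830
  X=1: P(X=1) = 32/35, P(Y|X=1) = (9/32, 5/8, 1/32, 1/16) → H(Y|X=1) = 1.34475
H(Y|X) = (3/35)·0.91830 + (32/35)·1.34475 = 1.3082 bits

H(X,Y) = -Σ_{x,y} P(x,y) log₂ P(x,y). Per-cell terms -P(x,y)·log₂P(x,y):
  X=0: 0.14655, 0.23596, 0.00000, 0.00000
  X=1: 0.50383, 0.46135, 0.14655, 0.23596
  (cells with P = 0 contribute 0)
Sum of the 8 terms: H(X,Y) = 1.7302 bits

Chain rule check:
  H(X) + H(Y|X) = 0.4220 + 1.3082 = 1.7302 bits
  H(X,Y) = 1.7302 bits
✓ Chain rule verified.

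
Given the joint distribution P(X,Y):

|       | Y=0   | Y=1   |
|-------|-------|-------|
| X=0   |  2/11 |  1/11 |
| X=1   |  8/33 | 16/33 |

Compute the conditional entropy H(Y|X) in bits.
0.9183 bits

H(Y|X) = H(X,Y) - H(X)

H(X,Y) = -Σ_{x,y} P(x,y) log₂ P(x,y). Per-cell terms -P(x,y)·log₂P(x,y):
  X=0: 0.447169, 0.314494
  X=1: 0.495611, 0.506373
Sum of the 4 terms: H(X,Y) = 1.76365 bits

Marginal of X (row sums):
  P(X=0) = 2/11 + 1/11 = 3/11
  P(X=1) = 8/33 + 16/33 = 8/11
H(X) = -[(3/11)·log₂(3/11) + (8/11)·log₂(8/11)]
  = 0.511219 + 0.334132 = 0.84535 bits

H(Y|X) = H(X,Y) - H(X) = 1.76365 - 0.84535 = 0.9183 bits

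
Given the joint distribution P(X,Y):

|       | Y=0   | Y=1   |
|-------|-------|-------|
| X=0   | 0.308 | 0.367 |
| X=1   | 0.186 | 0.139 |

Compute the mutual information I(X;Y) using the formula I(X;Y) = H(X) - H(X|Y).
0.0085 bits

I(X;Y) = H(X) - H(X|Y)

Marginal of X (row sums):
  P(X=0) = 0.308 + 0.367 = 0.675
  P(X=1) = 0.186 + 0.139 = 0.325
H(X) = -[0.675·log₂(0.675) + 0.325·log₂(0.325)]
  = 0.38275 + 0.52698 = 0.9097 bits

Marginal of Y (column sums):
  P(Y=0) = 0.308 + 0.186 = 0.494
  P(Y=1) = 0.367 + 0.139 = 0.506
H(X|Y) = Σ_y P(y)·H(X|Y=y):
  Y=0: P(Y=0) = 0.494, P(X|Y=0) = (154/247, 93/247) → H(X|Y=0) = 0.95555
  Y=1: P(Y=1) = 0.506, P(X|Y=1) = (367/506, 139/506) → H(X|Y=1) = 0.84813
H(X|Y) = 0.494·0.95555 + 0.506·0.84813 = 0.9012 bits

I(X;Y) = H(X) - H(X|Y) = 0.9097 - 0.9012 = 0.0085 bits

Cross-check via I(X;Y) = H(X) + H(Y) - H(X,Y): computing H(Y) from the column sums and H(X,Y) from the 4 cells in the same way gives H(Y) = 0.9999 bits and H(X,Y) = 1.9011 bits, so
I(X;Y) = 0.9097 + 0.9999 - 1.9011 = 0.0085 bits ✓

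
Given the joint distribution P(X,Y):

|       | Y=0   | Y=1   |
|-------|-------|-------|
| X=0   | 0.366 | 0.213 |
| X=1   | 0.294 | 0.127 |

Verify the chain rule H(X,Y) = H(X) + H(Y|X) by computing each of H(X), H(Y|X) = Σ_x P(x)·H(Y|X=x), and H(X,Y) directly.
H(X) = 0.9819 bits, H(Y|X) = 0.9214 bits, H(X,Y) = 1.9033 bits

Marginal of X (row sums):
  P(X=0) = 0.366 + 0.213 = 0.579
  P(X=1) = 0.294 + 0.127 = 0.421
H(X) = -[0.579·log₂(0.579) + 0.421·log₂(0.421)]
  = 0.45646 + 0.52545 = 0.9819 bits

H(Y|X) = Σ_x P(x)·H(Y|X=x):
  X=0: P(X=0) = 0.579, P(Y|X=0) = (122/193, 71/193) → H(Y|X=0) = 0.94903
  X=1: P(X=1) = 0.421, P(Y|X=1) = (294/421, 127/421) → H(Y|X=1) = 0.88331
H(Y|X) = 0.579·0.94903 + 0.421·0.88331 = 0.9214 bits

H(X,Y) = -Σ_{x,y} P(x,y) log₂ P(x,y). Per-cell terms -P(x,y)·log₂P(x,y):
  X=0: 0.53073, 0.47522
  X=1: 0.51924, 0.37809
Sum of the 4 terms: H(X,Y) = 1.9033 bits

Chain rule check:
  H(X) + H(Y|X) = 0.9819 + 0.9214 = 1.9033 bits
  H(X,Y) = 1.9033 bits
✓ Chain rule verified.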